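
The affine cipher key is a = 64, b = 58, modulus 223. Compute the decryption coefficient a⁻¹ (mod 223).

115

Apply the Euclidean algorithm to 223 and 64:
223 = 3*64 + 31
64 = 2*31 + 2
31 = 15*2 + 1
2 = 2*1 + 0
The gcd is 1. Working backward:
1 = 31 − 15·2
1 = −15·64 + 31·31
1 = 31·223 − 108·64
Hence 64⁻¹ ≡ -108 ≡ 115 (mod 223).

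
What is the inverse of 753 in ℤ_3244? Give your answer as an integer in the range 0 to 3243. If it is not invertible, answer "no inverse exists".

797

Run Euclid on (3244, 753):
3244 = 4·753 + 232
753 = 3·232 + 57
232 = 4·57 + 4
57 = 14·4 + 1
4 = 4·1 + 0
gcd = 1, so the inverse exists. Back-substitute:
1 = 57 − 14·4
1 = −14·232 + 57·57
1 = 57·753 − 185·232
1 = −185·3244 + 797·753
So 753·797 ≡ 1 (mod 3244).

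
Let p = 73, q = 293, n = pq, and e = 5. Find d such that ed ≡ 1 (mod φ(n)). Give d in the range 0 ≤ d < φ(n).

φ(n) = (p−1)(q−1) = 72·292 = 21024.
Need d with 5·d ≡ 1 (mod 21024). Apply the extended Euclidean algorithm:
21024 = 4204*5 + 4
5 = 1*4 + 1
4 = 4*1 + 0
Back-substitute:
1 = 5 − 4
1 = −21024 + 4205·5
So 5·4205 ≡ 1 (mod 21024), hence d = 4205.

4205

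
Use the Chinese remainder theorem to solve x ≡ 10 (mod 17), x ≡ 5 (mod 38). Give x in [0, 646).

Write x = 10 + 17·k. Then 17·k ≡ 5 − 10 ≡ 33 (mod 38).
Need 17⁻¹ mod 38. Extended Euclid on (38, 17):
38 = 2·17 + 4
17 = 4·4 + 1
4 = 4·1 + 0
Back-substitute:
1 = 17 − 4·4
1 = −4·38 + 9·17
17⁻¹ ≡ 9 (mod 38), so k ≡ 9·33 ≡ 31 (mod 38).
x = 10 + 17·31 = 537.

537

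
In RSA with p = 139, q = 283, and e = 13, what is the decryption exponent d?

32929

φ(n) = (p−1)(q−1) = 138·282 = 38916.
Need d with 13·d ≡ 1 (mod 38916). Apply the extended Euclidean algorithm:
38916 = 2993×13 + 7
13 = 1×7 + 6
7 = 1×6 + 1
6 = 6×1 + 0
Back-substitute:
1 = 7 − 6
1 = −13 + 2·7
1 = 2·38916 − 5987·13
So 13·(-5987) ≡ 1 (mod 38916), hence d ≡ -5987 ≡ 32929 (mod 38916).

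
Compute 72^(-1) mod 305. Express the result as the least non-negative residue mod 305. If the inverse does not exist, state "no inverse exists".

233

Extended Euclidean algorithm:
305 = 4×72 + 17
72 = 4×17 + 4
17 = 4×4 + 1
4 = 4×1 + 0
The gcd is 1. Working backward:
1 = 17 − 4·4
1 = −4·72 + 17·17
1 = 17·305 − 72·72
Hence 72⁻¹ ≡ -72 ≡ 233 (mod 305).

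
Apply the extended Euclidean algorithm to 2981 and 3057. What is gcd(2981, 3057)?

Apply Euclid's algorithm to 3057 and 2981:
3057 = 1*2981 + 76
2981 = 39*76 + 17
76 = 4*17 + 8
17 = 2*8 + 1
8 = 8*1 + 0
gcd(2981, 3057) = 1.
Working backward:
1 = 17 − 2·8
1 = −2·76 + 9·17
1 = 9·2981 − 353·76
1 = −353·3057 + 362·2981
So 1 = (-353)·3057 + (362)·2981.

1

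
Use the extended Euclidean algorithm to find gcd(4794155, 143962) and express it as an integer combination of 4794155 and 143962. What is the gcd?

Repeated division:
4794155 = 33*143962 + 43409
143962 = 3*43409 + 13735
43409 = 3*13735 + 2204
13735 = 6*2204 + 511
2204 = 4*511 + 160
511 = 3*160 + 31
160 = 5*31 + 5
31 = 6*5 + 1
5 = 5*1 + 0
gcd(4794155, 143962) = 1.
Back-substituting:
1 = 31 − 6·5
1 = −6·160 + 31·31
1 = 31·511 − 99·160
1 = −99·2204 + 427·511
1 = 427·13735 − 2661·2204
1 = −2661·43409 + 8410·13735
1 = 8410·143962 − 27891·43409
1 = −27891·4794155 + 928813·143962
So 1 = (-27891)·4794155 + (928813)·143962.

1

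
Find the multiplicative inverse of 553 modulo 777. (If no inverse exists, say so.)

no inverse exists

Compute gcd(553, 777):
777 = 1×553 + 224
553 = 2×224 + 105
224 = 2×105 + 14
105 = 7×14 + 7
14 = 2×7 + 0
gcd(553, 777) = 7 ≠ 1, so 553 has no multiplicative inverse modulo 777.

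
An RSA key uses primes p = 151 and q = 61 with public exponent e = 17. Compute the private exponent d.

φ(n) = (p−1)(q−1) = 150·60 = 9000.
Need d with 17·d ≡ 1 (mod 9000). Apply the extended Euclidean algorithm:
9000 = 529×17 + 7
17 = 2×7 + 3
7 = 2×3 + 1
3 = 3×1 + 0
Back-substitute:
1 = 7 − 2·3
1 = −2·17 + 5·7
1 = 5·9000 − 2647·17
So 17·(-2647) ≡ 1 (mod 9000), hence d ≡ -2647 ≡ 6353 (mod 9000).

6353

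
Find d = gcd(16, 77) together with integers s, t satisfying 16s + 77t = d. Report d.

1

Apply Euclid's algorithm to 77 and 16:
77 = 4·16 + 13
16 = 1·13 + 3
13 = 4·3 + 1
3 = 3·1 + 0
gcd(16, 77) = 1.
Express as a combination:
1 = 13 − 4·3
1 = −4·16 + 5·13
1 = 5·77 − 24·16
So 1 = (5)·77 + (-24)·16.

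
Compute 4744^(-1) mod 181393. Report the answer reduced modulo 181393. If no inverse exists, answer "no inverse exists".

Run Euclid on (181393, 4744):
181393 = 38·4744 + 1121
4744 = 4·1121 + 260
1121 = 4·260 + 81
260 = 3·81 + 17
81 = 4·17 + 13
17 = 1·13 + 4
13 = 3·4 + 1
4 = 4·1 + 0
Since gcd(4744, 181393) = 1, back-substitute to write 1 as a combination:
1 = 13 − 3·4
1 = −3·17 + 4·13
1 = 4·81 − 19·17
1 = −19·260 + 61·81
1 = 61·1121 − 263·260
1 = −263·4744 + 1113·1121
1 = 1113·181393 − 42557·4744
Hence 4744⁻¹ ≡ -42557 ≡ 138836 (mod 181393).

138836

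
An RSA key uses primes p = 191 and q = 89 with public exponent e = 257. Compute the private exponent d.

8913

φ(n) = (p−1)(q−1) = 190·88 = 16720.
Need d with 257·d ≡ 1 (mod 16720). Apply the extended Euclidean algorithm:
16720 = 65·257 + 15
257 = 17·15 + 2
15 = 7·2 + 1
2 = 2·1 + 0
Back-substitute:
1 = 15 − 7·2
1 = −7·257 + 120·15
1 = 120·16720 − 7807·257
So 257·(-7807) ≡ 1 (mod 16720), hence d ≡ -7807 ≡ 8913 (mod 16720).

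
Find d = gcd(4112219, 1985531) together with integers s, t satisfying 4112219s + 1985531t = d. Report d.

Apply Euclid's algorithm to 4112219 and 1985531:
4112219 = 2×1985531 + 141157
1985531 = 14×141157 + 9333
141157 = 15×9333 + 1162
9333 = 8×1162 + 37
1162 = 31×37 + 15
37 = 2×15 + 7
15 = 2×7 + 1
7 = 7×1 + 0
gcd(4112219, 1985531) = 1.
Back-substituting:
1 = 15 − 2·7
1 = −2·37 + 5·15
1 = 5·1162 − 157·37
1 = −157·9333 + 1261·1162
1 = 1261·141157 − 19072·9333
1 = −19072·1985531 + 268269·141157
1 = 268269·4112219 − 555610·1985531
So 1 = (268269)·4112219 + (-555610)·1985531.

1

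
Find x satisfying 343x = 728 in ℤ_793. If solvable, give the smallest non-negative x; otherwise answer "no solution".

First find gcd(343, 793):
793 = 2*343 + 107
343 = 3*107 + 22
107 = 4*22 + 19
22 = 1*19 + 3
19 = 6*3 + 1
3 = 3*1 + 0
gcd = 1, so a unique solution mod 793 exists.
Back-substitute for the Bézout coefficients:
1 = 19 − 6·3
1 = −6·22 + 7·19
1 = 7·107 − 34·22
1 = −34·343 + 109·107
1 = 109·793 − 252·343
So 343·(-252) ≡ 1 (mod 793), giving 343⁻¹ ≡ 541.
x ≡ 343⁻¹·728 ≡ 541·728 ≡ 520 (mod 793).

520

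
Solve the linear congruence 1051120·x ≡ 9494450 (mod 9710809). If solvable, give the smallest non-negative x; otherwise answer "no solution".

First find gcd(1051120, 9710809):
9710809 = 9*1051120 + 250729
1051120 = 4*250729 + 48204
250729 = 5*48204 + 9709
48204 = 4*9709 + 9368
9709 = 1*9368 + 341
9368 = 27*341 + 161
341 = 2*161 + 19
161 = 8*19 + 9
19 = 2*9 + 1
9 = 9*1 + 0
gcd = 1, so a unique solution mod 9710809 exists.
Back-substitute for the Bézout coefficients:
1 = 19 − 2·9
1 = −2·161 + 17·19
1 = 17·341 − 36·161
1 = −36·9368 + 989·341
1 = 989·9709 − 1025·9368
1 = −1025·48204 + 5089·9709
1 = 5089·250729 − 26470·48204
1 = −26470·1051120 + 110969·250729
1 = 110969·9710809 − 1025191·1051120
So 1051120·(-1025191) ≡ 1 (mod 9710809), giving 1051120⁻¹ ≡ 8685618.
x ≡ 1051120⁻¹·9494450 ≡ 8685618·9494450 ≡ 4711200 (mod 9710809).

4711200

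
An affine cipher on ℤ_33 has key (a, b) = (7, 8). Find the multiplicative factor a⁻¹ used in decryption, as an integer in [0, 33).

19

Run Euclid on (33, 7):
33 = 4·7 + 5
7 = 1·5 + 2
5 = 2·2 + 1
2 = 2·1 + 0
Since gcd(7, 33) = 1, back-substitute to write 1 as a combination:
1 = 5 − 2·2
1 = −2·7 + 3·5
1 = 3·33 − 14·7
Hence 7⁻¹ ≡ -14 ≡ 19 (mod 33).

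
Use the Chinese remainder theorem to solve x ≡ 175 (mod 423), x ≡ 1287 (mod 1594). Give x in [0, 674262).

Write x = 175 + 423·k. Then 423·k ≡ 1287 − 175 ≡ 1112 (mod 1594).
Need 423⁻¹ mod 1594. Extended Euclid on (1594, 423):
1594 = 3×423 + 325
423 = 1×325 + 98
325 = 3×98 + 31
98 = 3×31 + 5
31 = 6×5 + 1
5 = 5×1 + 0
Back-substitute:
1 = 31 − 6·5
1 = −6·98 + 19·31
1 = 19·325 − 63·98
1 = −63·423 + 82·325
1 = 82·1594 − 309·423
423⁻¹ ≡ 1285 (mod 1594), so k ≡ 1285·1112 ≡ 696 (mod 1594).
x = 175 + 423·696 = 294583.

294583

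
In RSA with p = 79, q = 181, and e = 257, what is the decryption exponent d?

φ(n) = (p−1)(q−1) = 78·180 = 14040.
Need d with 257·d ≡ 1 (mod 14040). Apply the extended Euclidean algorithm:
14040 = 54×257 + 162
257 = 1×162 + 95
162 = 1×95 + 67
95 = 1×67 + 28
67 = 2×28 + 11
28 = 2×11 + 6
11 = 1×6 + 5
6 = 1×5 + 1
5 = 5×1 + 0
Back-substitute:
1 = 6 − 5
1 = −11 + 2·6
1 = 2·28 − 5·11
1 = −5·67 + 12·28
1 = 12·95 − 17·67
1 = −17·162 + 29·95
1 = 29·257 − 46·162
1 = −46·14040 + 2513·257
So 257·2513 ≡ 1 (mod 14040), hence d = 2513.

2513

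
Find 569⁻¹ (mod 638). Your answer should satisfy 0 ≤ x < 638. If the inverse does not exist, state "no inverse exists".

601

Apply the Euclidean algorithm to 638 and 569:
638 = 1*569 + 69
569 = 8*69 + 17
69 = 4*17 + 1
17 = 17*1 + 0
The gcd is 1. Working backward:
1 = 69 − 4·17
1 = −4·569 + 33·69
1 = 33·638 − 37·569
Hence 569⁻¹ ≡ -37 ≡ 601 (mod 638).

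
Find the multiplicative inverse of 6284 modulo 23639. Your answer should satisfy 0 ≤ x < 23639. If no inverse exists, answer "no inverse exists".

16691

Apply the Euclidean algorithm to 23639 and 6284:
23639 = 3×6284 + 4787
6284 = 1×4787 + 1497
4787 = 3×1497 + 296
1497 = 5×296 + 17
296 = 17×17 + 7
17 = 2×7 + 3
7 = 2×3 + 1
3 = 3×1 + 0
Since gcd(6284, 23639) = 1, back-substitute to write 1 as a combination:
1 = 7 − 2·3
1 = −2·17 + 5·7
1 = 5·296 − 87·17
1 = −87·1497 + 440·296
1 = 440·4787 − 1407·1497
1 = −1407·6284 + 1847·4787
1 = 1847·23639 − 6948·6284
Thus 6284·(-6948) ≡ 1 (mod 23639); reducing, -6948 mod 23639 = 16691.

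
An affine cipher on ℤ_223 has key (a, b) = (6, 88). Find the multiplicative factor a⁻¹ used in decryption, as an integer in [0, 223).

Run Euclid on (223, 6):
223 = 37*6 + 1
6 = 6*1 + 0
The gcd is 1. Working backward:
1 = 223 − 37·6
Hence 6⁻¹ ≡ -37 ≡ 186 (mod 223).

186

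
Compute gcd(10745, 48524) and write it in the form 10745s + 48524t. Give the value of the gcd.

7

Repeated division:
48524 = 4×10745 + 5544
10745 = 1×5544 + 5201
5544 = 1×5201 + 343
5201 = 15×343 + 56
343 = 6×56 + 7
56 = 8×7 + 0
gcd(10745, 48524) = 7.
Back-substituting:
7 = 343 − 6·56
7 = −6·5201 + 91·343
7 = 91·5544 − 97·5201
7 = −97·10745 + 188·5544
7 = 188·48524 − 849·10745
So 7 = (188)·48524 + (-849)·10745.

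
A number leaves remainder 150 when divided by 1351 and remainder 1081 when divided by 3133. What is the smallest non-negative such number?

Write x = 150 + 1351·k. Then 1351·k ≡ 1081 − 150 ≡ 931 (mod 3133).
Need 1351⁻¹ mod 3133. Extended Euclid on (3133, 1351):
3133 = 2*1351 + 431
1351 = 3*431 + 58
431 = 7*58 + 25
58 = 2*25 + 8
25 = 3*8 + 1
8 = 8*1 + 0
Back-substitute:
1 = 25 − 3·8
1 = −3·58 + 7·25
1 = 7·431 − 52·58
1 = −52·1351 + 163·431
1 = 163·3133 − 378·1351
1351⁻¹ ≡ 2755 (mod 3133), so k ≡ 2755·931 ≡ 2111 (mod 3133).
x = 150 + 1351·2111 = 2852111.

2852111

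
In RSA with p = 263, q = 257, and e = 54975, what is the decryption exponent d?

φ(n) = (p−1)(q−1) = 262·256 = 67072.
Need d with 54975·d ≡ 1 (mod 67072). Apply the extended Euclidean algorithm:
67072 = 1×54975 + 12097
54975 = 4×12097 + 6587
12097 = 1×6587 + 5510
6587 = 1×5510 + 1077
5510 = 5×1077 + 125
1077 = 8×125 + 77
125 = 1×77 + 48
77 = 1×48 + 29
48 = 1×29 + 19
29 = 1×19 + 10
19 = 1×10 + 9
10 = 1×9 + 1
9 = 9×1 + 0
Back-substitute:
1 = 10 − 9
1 = −19 + 2·10
1 = 2·29 − 3·19
1 = −3·48 + 5·29
1 = 5·77 − 8·48
1 = −8·125 + 13·77
1 = 13·1077 − 112·125
1 = −112·5510 + 573·1077
1 = 573·6587 − 685·5510
1 = −685·12097 + 1258·6587
1 = 1258·54975 − 5717·12097
1 = −5717·67072 + 6975·54975
So 54975·6975 ≡ 1 (mod 67072), hence d = 6975.

6975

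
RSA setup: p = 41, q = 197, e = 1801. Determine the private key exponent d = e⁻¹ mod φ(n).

φ(n) = (p−1)(q−1) = 40·196 = 7840.
Need d with 1801·d ≡ 1 (mod 7840). Apply the extended Euclidean algorithm:
7840 = 4×1801 + 636
1801 = 2×636 + 529
636 = 1×529 + 107
529 = 4×107 + 101
107 = 1×101 + 6
101 = 16×6 + 5
6 = 1×5 + 1
5 = 5×1 + 0
Back-substitute:
1 = 6 − 5
1 = −101 + 17·6
1 = 17·107 − 18·101
1 = −18·529 + 89·107
1 = 89·636 − 107·529
1 = −107·1801 + 303·636
1 = 303·7840 − 1319·1801
So 1801·(-1319) ≡ 1 (mod 7840), hence d ≡ -1319 ≡ 6521 (mod 7840).

6521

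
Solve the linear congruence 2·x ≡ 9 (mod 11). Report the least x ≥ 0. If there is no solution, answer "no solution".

10

First find gcd(2, 11):
11 = 5*2 + 1
2 = 2*1 + 0
gcd = 1, so a unique solution mod 11 exists.
Back-substitute for the Bézout coefficients:
1 = 11 − 5·2
So 2·(-5) ≡ 1 (mod 11), giving 2⁻¹ ≡ 6.
x ≡ 2⁻¹·9 ≡ 6·9 ≡ 10 (mod 11).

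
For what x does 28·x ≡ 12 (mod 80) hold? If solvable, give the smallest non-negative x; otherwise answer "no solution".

First find gcd(28, 80):
80 = 2*28 + 24
28 = 1*24 + 4
24 = 6*4 + 0
gcd = 4 and 4 | 12, so solutions exist. Divide through by 4: 7x ≡ 3 (mod 20).
Now find 7⁻¹ mod 20:
20 = 2·7 + 6
7 = 1·6 + 1
6 = 6·1 + 0
Back-substitute:
1 = 7 − 6
1 = −20 + 3·7
So 7⁻¹ ≡ 3 (mod 20).
Then x ≡ 3·3 ≡ 9 (mod 20); the smallest non-negative solution is x = 9.

9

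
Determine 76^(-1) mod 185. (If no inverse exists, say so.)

Apply the Euclidean algorithm to 185 and 76:
185 = 2·76 + 33
76 = 2·33 + 10
33 = 3·10 + 3
10 = 3·3 + 1
3 = 3·1 + 0
The gcd is 1. Working backward:
1 = 10 − 3·3
1 = −3·33 + 10·10
1 = 10·76 − 23·33
1 = −23·185 + 56·76
So 76·56 ≡ 1 (mod 185).

56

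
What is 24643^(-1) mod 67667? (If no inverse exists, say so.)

65495

Extended Euclidean algorithm:
67667 = 2*24643 + 18381
24643 = 1*18381 + 6262
18381 = 2*6262 + 5857
6262 = 1*5857 + 405
5857 = 14*405 + 187
405 = 2*187 + 31
187 = 6*31 + 1
31 = 31*1 + 0
gcd = 1, so the inverse exists. Back-substitute:
1 = 187 − 6·31
1 = −6·405 + 13·187
1 = 13·5857 − 188·405
1 = −188·6262 + 201·5857
1 = 201·18381 − 590·6262
1 = −590·24643 + 791·18381
1 = 791·67667 − 2172·24643
So 24643·(-2172) ≡ 1 (mod 67667), and -2172 ≡ 65495 (mod 67667).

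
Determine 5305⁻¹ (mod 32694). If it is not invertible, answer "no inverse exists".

Apply the Euclidean algorithm to 32694 and 5305:
32694 = 6*5305 + 864
5305 = 6*864 + 121
864 = 7*121 + 17
121 = 7*17 + 2
17 = 8*2 + 1
2 = 2*1 + 0
Since gcd(5305, 32694) = 1, back-substitute to write 1 as a combination:
1 = 17 − 8·2
1 = −8·121 + 57·17
1 = 57·864 − 407·121
1 = −407·5305 + 2499·864
1 = 2499·32694 − 15401·5305
Thus 5305·(-15401) ≡ 1 (mod 32694); reducing, -15401 mod 32694 = 17293.

17293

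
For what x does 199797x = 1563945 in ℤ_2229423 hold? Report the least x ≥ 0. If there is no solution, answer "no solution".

612238

First find gcd(199797, 2229423):
2229423 = 11×199797 + 31656
199797 = 6×31656 + 9861
31656 = 3×9861 + 2073
9861 = 4×2073 + 1569
2073 = 1×1569 + 504
1569 = 3×504 + 57
504 = 8×57 + 48
57 = 1×48 + 9
48 = 5×9 + 3
9 = 3×3 + 0
gcd = 3 and 3 | 1563945, so solutions exist. Divide through by 3: 66599x ≡ 521315 (mod 743141).
Now find 66599⁻¹ mod 743141:
743141 = 11×66599 + 10552
66599 = 6×10552 + 3287
10552 = 3×3287 + 691
3287 = 4×691 + 523
691 = 1×523 + 168
523 = 3×168 + 19
168 = 8×19 + 16
19 = 1×16 + 3
16 = 5×3 + 1
3 = 3×1 + 0
Back-substitute:
1 = 16 − 5·3
1 = −5·19 + 6·16
1 = 6·168 − 53·19
1 = −53·523 + 165·168
1 = 165·691 − 218·523
1 = −218·3287 + 1037·691
1 = 1037·10552 − 3329·3287
1 = −3329·66599 + 21011·10552
1 = 21011·743141 − 234450·66599
So 66599·(-234450) ≡ 1 (mod 743141), i.e. 66599⁻¹ ≡ 508691.
Then x ≡ 508691·521315 ≡ 612238 (mod 743141); the smallest non-negative solution is x = 612238.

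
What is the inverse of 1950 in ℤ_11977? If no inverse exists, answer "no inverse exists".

5448

Apply the Euclidean algorithm to 11977 and 1950:
11977 = 6*1950 + 277
1950 = 7*277 + 11
277 = 25*11 + 2
11 = 5*2 + 1
2 = 2*1 + 0
gcd = 1, so the inverse exists. Back-substitute:
1 = 11 − 5·2
1 = −5·277 + 126·11
1 = 126·1950 − 887·277
1 = −887·11977 + 5448·1950
So 1950·5448 ≡ 1 (mod 11977).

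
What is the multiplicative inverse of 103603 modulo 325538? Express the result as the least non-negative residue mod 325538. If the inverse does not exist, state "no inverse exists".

85291

Apply the Euclidean algorithm to 325538 and 103603:
325538 = 3×103603 + 14729
103603 = 7×14729 + 500
14729 = 29×500 + 229
500 = 2×229 + 42
229 = 5×42 + 19
42 = 2×19 + 4
19 = 4×4 + 3
4 = 1×3 + 1
3 = 3×1 + 0
gcd = 1, so the inverse exists. Back-substitute:
1 = 4 − 3
1 = −19 + 5·4
1 = 5·42 − 11·19
1 = −11·229 + 60·42
1 = 60·500 − 131·229
1 = −131·14729 + 3859·500
1 = 3859·103603 − 27144·14729
1 = −27144·325538 + 85291·103603
So 103603·85291 ≡ 1 (mod 325538).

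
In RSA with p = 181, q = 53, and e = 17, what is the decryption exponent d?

2753

φ(n) = (p−1)(q−1) = 180·52 = 9360.
Need d with 17·d ≡ 1 (mod 9360). Apply the extended Euclidean algorithm:
9360 = 550·17 + 10
17 = 1·10 + 7
10 = 1·7 + 3
7 = 2·3 + 1
3 = 3·1 + 0
Back-substitute:
1 = 7 − 2·3
1 = −2·10 + 3·7
1 = 3·17 − 5·10
1 = −5·9360 + 2753·17
So 17·2753 ≡ 1 (mod 9360), hence d = 2753.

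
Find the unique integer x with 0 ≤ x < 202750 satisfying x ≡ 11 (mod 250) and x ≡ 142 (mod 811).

104761

Write x = 11 + 250·k. Then 250·k ≡ 142 − 11 ≡ 131 (mod 811).
Need 250⁻¹ mod 811. Extended Euclid on (811, 250):
811 = 3×250 + 61
250 = 4×61 + 6
61 = 10×6 + 1
6 = 6×1 + 0
Back-substitute:
1 = 61 − 10·6
1 = −10·250 + 41·61
1 = 41·811 − 133·250
250⁻¹ ≡ 678 (mod 811), so k ≡ 678·131 ≡ 419 (mod 811).
x = 11 + 250·419 = 104761.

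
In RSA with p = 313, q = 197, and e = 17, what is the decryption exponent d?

39569

φ(n) = (p−1)(q−1) = 312·196 = 61152.
Need d with 17·d ≡ 1 (mod 61152). Apply the extended Euclidean algorithm:
61152 = 3597*17 + 3
17 = 5*3 + 2
3 = 1*2 + 1
2 = 2*1 + 0
Back-substitute:
1 = 3 − 2
1 = −17 + 6·3
1 = 6·61152 − 21583·17
So 17·(-21583) ≡ 1 (mod 61152), hence d ≡ -21583 ≡ 39569 (mod 61152).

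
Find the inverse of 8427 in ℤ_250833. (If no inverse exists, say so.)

no inverse exists

Compute gcd(8427, 250833):
250833 = 29*8427 + 6450
8427 = 1*6450 + 1977
6450 = 3*1977 + 519
1977 = 3*519 + 420
519 = 1*420 + 99
420 = 4*99 + 24
99 = 4*24 + 3
24 = 8*3 + 0
The gcd is 3, not 1, hence no inverse exists.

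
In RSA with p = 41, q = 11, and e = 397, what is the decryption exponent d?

φ(n) = (p−1)(q−1) = 40·10 = 400.
Need d with 397·d ≡ 1 (mod 400). Apply the extended Euclidean algorithm:
400 = 1·397 + 3
397 = 132·3 + 1
3 = 3·1 + 0
Back-substitute:
1 = 397 − 132·3
1 = −132·400 + 133·397
So 397·133 ≡ 1 (mod 400), hence d = 133.

133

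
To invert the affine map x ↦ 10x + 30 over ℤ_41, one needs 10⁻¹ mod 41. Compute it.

Run Euclid on (41, 10):
41 = 4*10 + 1
10 = 10*1 + 0
Since gcd(10, 41) = 1, back-substitute to write 1 as a combination:
1 = 41 − 4·10
Hence 10⁻¹ ≡ -4 ≡ 37 (mod 41).

37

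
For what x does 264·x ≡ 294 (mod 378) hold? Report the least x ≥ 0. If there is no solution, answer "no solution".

First find gcd(264, 378):
378 = 1*264 + 114
264 = 2*114 + 36
114 = 3*36 + 6
36 = 6*6 + 0
gcd = 6 and 6 | 294, so solutions exist. Divide through by 6: 44x ≡ 49 (mod 63).
Now find 44⁻¹ mod 63:
63 = 1*44 + 19
44 = 2*19 + 6
19 = 3*6 + 1
6 = 6*1 + 0
Back-substitute:
1 = 19 − 3·6
1 = −3·44 + 7·19
1 = 7·63 − 10·44
So 44·(-10) ≡ 1 (mod 63), i.e. 44⁻¹ ≡ 53.
Then x ≡ 53·49 ≡ 14 (mod 63); the smallest non-negative solution is x = 14.

14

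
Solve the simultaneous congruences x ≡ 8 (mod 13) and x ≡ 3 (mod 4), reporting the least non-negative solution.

Write x = 8 + 13·k. Then 13·k ≡ 3 − 8 ≡ 3 (mod 4).
Need 13⁻¹ mod 4. Extended Euclid on (4, 1):
4 = 4*1 + 0
13⁻¹ ≡ 1 (mod 4), so k ≡ 1·3 ≡ 3 (mod 4).
x = 8 + 13·3 = 47.

47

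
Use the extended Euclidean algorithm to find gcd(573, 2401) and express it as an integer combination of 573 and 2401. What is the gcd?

1

Apply Euclid's algorithm to 2401 and 573:
2401 = 4*573 + 109
573 = 5*109 + 28
109 = 3*28 + 25
28 = 1*25 + 3
25 = 8*3 + 1
3 = 3*1 + 0
gcd(573, 2401) = 1.
Working backward:
1 = 25 − 8·3
1 = −8·28 + 9·25
1 = 9·109 − 35·28
1 = −35·573 + 184·109
1 = 184·2401 − 771·573
So 1 = (184)·2401 + (-771)·573.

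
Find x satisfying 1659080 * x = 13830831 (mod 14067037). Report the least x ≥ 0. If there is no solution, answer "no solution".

3096108

First find gcd(1659080, 14067037):
14067037 = 8×1659080 + 794397
1659080 = 2×794397 + 70286
794397 = 11×70286 + 21251
70286 = 3×21251 + 6533
21251 = 3×6533 + 1652
6533 = 3×1652 + 1577
1652 = 1×1577 + 75
1577 = 21×75 + 2
75 = 37×2 + 1
2 = 2×1 + 0
gcd = 1, so a unique solution mod 14067037 exists.
Back-substitute for the Bézout coefficients:
1 = 75 − 37·2
1 = −37·1577 + 778·75
1 = 778·1652 − 815·1577
1 = −815·6533 + 3223·1652
1 = 3223·21251 − 10484·6533
1 = −10484·70286 + 34675·21251
1 = 34675·794397 − 391909·70286
1 = −391909·1659080 + 818493·794397
1 = 818493·14067037 − 6939853·1659080
So 1659080·(-6939853) ≡ 1 (mod 14067037), giving 1659080⁻¹ ≡ 7127184.
x ≡ 1659080⁻¹·13830831 ≡ 7127184·13830831 ≡ 3096108 (mod 14067037).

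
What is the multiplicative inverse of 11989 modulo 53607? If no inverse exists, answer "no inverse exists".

40810

Run Euclid on (53607, 11989):
53607 = 4*11989 + 5651
11989 = 2*5651 + 687
5651 = 8*687 + 155
687 = 4*155 + 67
155 = 2*67 + 21
67 = 3*21 + 4
21 = 5*4 + 1
4 = 4*1 + 0
The gcd is 1. Working backward:
1 = 21 − 5·4
1 = −5·67 + 16·21
1 = 16·155 − 37·67
1 = −37·687 + 164·155
1 = 164·5651 − 1349·687
1 = −1349·11989 + 2862·5651
1 = 2862·53607 − 12797·11989
So 11989·(-12797) ≡ 1 (mod 53607), and -12797 ≡ 40810 (mod 53607).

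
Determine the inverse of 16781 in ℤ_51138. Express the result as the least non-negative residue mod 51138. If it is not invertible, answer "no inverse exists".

gcd(51138, 16781) by repeated division:
51138 = 3·16781 + 795
16781 = 21·795 + 86
795 = 9·86 + 21
86 = 4·21 + 2
21 = 10·2 + 1
2 = 2·1 + 0
The gcd is 1. Working backward:
1 = 21 − 10·2
1 = −10·86 + 41·21
1 = 41·795 − 379·86
1 = −379·16781 + 8000·795
1 = 8000·51138 − 24379·16781
Thus 16781·(-24379) ≡ 1 (mod 51138); reducing, -24379 mod 51138 = 26759.

26759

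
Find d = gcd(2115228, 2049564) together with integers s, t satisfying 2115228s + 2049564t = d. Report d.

12

Apply Euclid's algorithm to 2115228 and 2049564:
2115228 = 1×2049564 + 65664
2049564 = 31×65664 + 13980
65664 = 4×13980 + 9744
13980 = 1×9744 + 4236
9744 = 2×4236 + 1272
4236 = 3×1272 + 420
1272 = 3×420 + 12
420 = 35×12 + 0
gcd(2115228, 2049564) = 12.
Express as a combination:
12 = 1272 − 3·420
12 = −3·4236 + 10·1272
12 = 10·9744 − 23·4236
12 = −23·13980 + 33·9744
12 = 33·65664 − 155·13980
12 = −155·2049564 + 4838·65664
12 = 4838·2115228 − 4993·2049564
So 12 = (4838)·2115228 + (-4993)·2049564.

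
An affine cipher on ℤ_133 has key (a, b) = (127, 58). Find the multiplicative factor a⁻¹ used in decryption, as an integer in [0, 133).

22

Apply the Euclidean algorithm to 133 and 127:
133 = 1*127 + 6
127 = 21*6 + 1
6 = 6*1 + 0
gcd = 1, so the inverse exists. Back-substitute:
1 = 127 − 21·6
1 = −21·133 + 22·127
So 127·22 ≡ 1 (mod 133).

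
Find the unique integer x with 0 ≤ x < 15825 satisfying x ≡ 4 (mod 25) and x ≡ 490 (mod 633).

Write x = 4 + 25·k. Then 25·k ≡ 490 − 4 ≡ 486 (mod 633).
Need 25⁻¹ mod 633. Extended Euclid on (633, 25):
633 = 25*25 + 8
25 = 3*8 + 1
8 = 8*1 + 0
Back-substitute:
1 = 25 − 3·8
1 = −3·633 + 76·25
25⁻¹ ≡ 76 (mod 633), so k ≡ 76·486 ≡ 222 (mod 633).
x = 4 + 25·222 = 5554.

5554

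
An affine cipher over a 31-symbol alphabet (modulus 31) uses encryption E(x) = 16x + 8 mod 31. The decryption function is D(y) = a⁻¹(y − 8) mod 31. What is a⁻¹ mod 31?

Run Euclid on (31, 16):
31 = 1×16 + 15
16 = 1×15 + 1
15 = 15×1 + 0
gcd = 1, so the inverse exists. Back-substitute:
1 = 16 − 15
1 = −31 + 2·16
So 16·2 ≡ 1 (mod 31).

2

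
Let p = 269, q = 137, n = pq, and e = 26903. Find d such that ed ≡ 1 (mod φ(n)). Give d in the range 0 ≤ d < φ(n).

φ(n) = (p−1)(q−1) = 268·136 = 36448.
Need d with 26903·d ≡ 1 (mod 36448). Apply the extended Euclidean algorithm:
36448 = 1·26903 + 9545
26903 = 2·9545 + 7813
9545 = 1·7813 + 1732
7813 = 4·1732 + 885
1732 = 1·885 + 847
885 = 1·847 + 38
847 = 22·38 + 11
38 = 3·11 + 5
11 = 2·5 + 1
5 = 5·1 + 0
Back-substitute:
1 = 11 − 2·5
1 = −2·38 + 7·11
1 = 7·847 − 156·38
1 = −156·885 + 163·847
1 = 163·1732 − 319·885
1 = −319·7813 + 1439·1732
1 = 1439·9545 − 1758·7813
1 = −1758·26903 + 4955·9545
1 = 4955·36448 − 6713·26903
So 26903·(-6713) ≡ 1 (mod 36448), hence d ≡ -6713 ≡ 29735 (mod 36448).

29735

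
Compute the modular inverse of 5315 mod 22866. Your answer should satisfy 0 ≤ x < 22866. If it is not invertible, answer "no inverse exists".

5567

Apply the Euclidean algorithm to 22866 and 5315:
22866 = 4*5315 + 1606
5315 = 3*1606 + 497
1606 = 3*497 + 115
497 = 4*115 + 37
115 = 3*37 + 4
37 = 9*4 + 1
4 = 4*1 + 0
Since gcd(5315, 22866) = 1, back-substitute to write 1 as a combination:
1 = 37 − 9·4
1 = −9·115 + 28·37
1 = 28·497 − 121·115
1 = −121·1606 + 391·497
1 = 391·5315 − 1294·1606
1 = −1294·22866 + 5567·5315
So 5315·5567 ≡ 1 (mod 22866).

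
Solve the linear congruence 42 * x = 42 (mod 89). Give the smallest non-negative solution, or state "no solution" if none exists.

1

First find gcd(42, 89):
89 = 2*42 + 5
42 = 8*5 + 2
5 = 2*2 + 1
2 = 2*1 + 0
gcd = 1, so a unique solution mod 89 exists.
Back-substitute for the Bézout coefficients:
1 = 5 − 2·2
1 = −2·42 + 17·5
1 = 17·89 − 36·42
So 42·(-36) ≡ 1 (mod 89), giving 42⁻¹ ≡ 53.
x ≡ 42⁻¹·42 ≡ 53·42 ≡ 1 (mod 89).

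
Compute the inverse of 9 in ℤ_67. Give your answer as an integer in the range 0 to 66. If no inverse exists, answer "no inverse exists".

gcd(67, 9) by repeated division:
67 = 7*9 + 4
9 = 2*4 + 1
4 = 4*1 + 0
The gcd is 1. Working backward:
1 = 9 − 2·4
1 = −2·67 + 15·9
So 9·15 ≡ 1 (mod 67).

15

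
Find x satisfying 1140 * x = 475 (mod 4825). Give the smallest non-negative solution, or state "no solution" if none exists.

First find gcd(1140, 4825):
4825 = 4·1140 + 265
1140 = 4·265 + 80
265 = 3·80 + 25
80 = 3·25 + 5
25 = 5·5 + 0
gcd = 5 and 5 | 475, so solutions exist. Divide through by 5: 228x ≡ 95 (mod 965).
Now find 228⁻¹ mod 965:
965 = 4*228 + 53
228 = 4*53 + 16
53 = 3*16 + 5
16 = 3*5 + 1
5 = 5*1 + 0
Back-substitute:
1 = 16 − 3·5
1 = −3·53 + 10·16
1 = 10·228 − 43·53
1 = −43·965 + 182·228
So 228⁻¹ ≡ 182 (mod 965).
Then x ≡ 182·95 ≡ 885 (mod 965); the smallest non-negative solution is x = 885.

885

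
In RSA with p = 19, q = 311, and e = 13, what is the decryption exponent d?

1717

φ(n) = (p−1)(q−1) = 18·310 = 5580.
Need d with 13·d ≡ 1 (mod 5580). Apply the extended Euclidean algorithm:
5580 = 429·13 + 3
13 = 4·3 + 1
3 = 3·1 + 0
Back-substitute:
1 = 13 − 4·3
1 = −4·5580 + 1717·13
So 13·1717 ≡ 1 (mod 5580), hence d = 1717.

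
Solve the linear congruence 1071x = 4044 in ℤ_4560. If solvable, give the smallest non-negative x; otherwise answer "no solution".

First find gcd(1071, 4560):
4560 = 4·1071 + 276
1071 = 3·276 + 243
276 = 1·243 + 33
243 = 7·33 + 12
33 = 2·12 + 9
12 = 1·9 + 3
9 = 3·3 + 0
gcd = 3 and 3 | 4044, so solutions exist. Divide through by 3: 357x ≡ 1348 (mod 1520).
Now find 357⁻¹ mod 1520:
1520 = 4*357 + 92
357 = 3*92 + 81
92 = 1*81 + 11
81 = 7*11 + 4
11 = 2*4 + 3
4 = 1*3 + 1
3 = 3*1 + 0
Back-substitute:
1 = 4 − 3
1 = −11 + 3·4
1 = 3·81 − 22·11
1 = −22·92 + 25·81
1 = 25·357 − 97·92
1 = −97·1520 + 413·357
So 357⁻¹ ≡ 413 (mod 1520).
Then x ≡ 413·1348 ≡ 404 (mod 1520); the smallest non-negative solution is x = 404.

404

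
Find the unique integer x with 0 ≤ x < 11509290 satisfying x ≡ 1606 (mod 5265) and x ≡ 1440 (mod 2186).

9731326

Write x = 1606 + 5265·k. Then 5265·k ≡ 1440 − 1606 ≡ 2020 (mod 2186).
Need 5265⁻¹ mod 2186. Extended Euclid on (2186, 893):
2186 = 2*893 + 400
893 = 2*400 + 93
400 = 4*93 + 28
93 = 3*28 + 9
28 = 3*9 + 1
9 = 9*1 + 0
Back-substitute:
1 = 28 − 3·9
1 = −3·93 + 10·28
1 = 10·400 − 43·93
1 = −43·893 + 96·400
1 = 96·2186 − 235·893
5265⁻¹ ≡ 1951 (mod 2186), so k ≡ 1951·2020 ≡ 1848 (mod 2186).
x = 1606 + 5265·1848 = 9731326.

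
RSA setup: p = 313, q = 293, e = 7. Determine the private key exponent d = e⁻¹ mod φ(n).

13015

φ(n) = (p−1)(q−1) = 312·292 = 91104.
Need d with 7·d ≡ 1 (mod 91104). Apply the extended Euclidean algorithm:
91104 = 13014×7 + 6
7 = 1×6 + 1
6 = 6×1 + 0
Back-substitute:
1 = 7 − 6
1 = −91104 + 13015·7
So 7·13015 ≡ 1 (mod 91104), hence d = 13015.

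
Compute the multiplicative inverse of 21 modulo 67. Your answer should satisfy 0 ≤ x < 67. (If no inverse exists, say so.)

Run Euclid on (67, 21):
67 = 3×21 + 4
21 = 5×4 + 1
4 = 4×1 + 0
gcd = 1, so the inverse exists. Back-substitute:
1 = 21 − 5·4
1 = −5·67 + 16·21
So 21·16 ≡ 1 (mod 67).

16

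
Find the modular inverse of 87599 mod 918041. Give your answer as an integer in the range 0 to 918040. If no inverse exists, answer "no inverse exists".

Extended Euclidean algorithm:
918041 = 10·87599 + 42051
87599 = 2·42051 + 3497
42051 = 12·3497 + 87
3497 = 40·87 + 17
87 = 5·17 + 2
17 = 8·2 + 1
2 = 2·1 + 0
gcd = 1, so the inverse exists. Back-substitute:
1 = 17 − 8·2
1 = −8·87 + 41·17
1 = 41·3497 − 1648·87
1 = −1648·42051 + 19817·3497
1 = 19817·87599 − 41282·42051
1 = −41282·918041 + 432637·87599
So 87599·432637 ≡ 1 (mod 918041).

432637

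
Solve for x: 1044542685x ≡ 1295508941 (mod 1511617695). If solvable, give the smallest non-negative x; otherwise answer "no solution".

no solution

gcd(1044542685, 1511617695):
1511617695 = 1*1044542685 + 467075010
1044542685 = 2*467075010 + 110392665
467075010 = 4*110392665 + 25504350
110392665 = 4*25504350 + 8375265
25504350 = 3*8375265 + 378555
8375265 = 22*378555 + 47055
378555 = 8*47055 + 2115
47055 = 22*2115 + 525
2115 = 4*525 + 15
525 = 35*15 + 0
gcd = 15, but 15 ∤ 1295508941, so the congruence has no solution.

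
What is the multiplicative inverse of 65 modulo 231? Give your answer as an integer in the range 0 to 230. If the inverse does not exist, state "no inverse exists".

Extended Euclidean algorithm:
231 = 3×65 + 36
65 = 1×36 + 29
36 = 1×29 + 7
29 = 4×7 + 1
7 = 7×1 + 0
gcd = 1, so the inverse exists. Back-substitute:
1 = 29 − 4·7
1 = −4·36 + 5·29
1 = 5·65 − 9·36
1 = −9·231 + 32·65
So 65·32 ≡ 1 (mod 231).

32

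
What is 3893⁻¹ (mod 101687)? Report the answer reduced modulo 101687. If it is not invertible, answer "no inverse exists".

68514

gcd(101687, 3893) by repeated division:
101687 = 26*3893 + 469
3893 = 8*469 + 141
469 = 3*141 + 46
141 = 3*46 + 3
46 = 15*3 + 1
3 = 3*1 + 0
Since gcd(3893, 101687) = 1, back-substitute to write 1 as a combination:
1 = 46 − 15·3
1 = −15·141 + 46·46
1 = 46·469 − 153·141
1 = −153·3893 + 1270·469
1 = 1270·101687 − 33173·3893
Hence 3893⁻¹ ≡ -33173 ≡ 68514 (mod 101687).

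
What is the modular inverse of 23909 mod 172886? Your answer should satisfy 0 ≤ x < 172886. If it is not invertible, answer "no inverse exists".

Apply the Euclidean algorithm to 172886 and 23909:
172886 = 7·23909 + 5523
23909 = 4·5523 + 1817
5523 = 3·1817 + 72
1817 = 25·72 + 17
72 = 4·17 + 4
17 = 4·4 + 1
4 = 4·1 + 0
gcd = 1, so the inverse exists. Back-substitute:
1 = 17 − 4·4
1 = −4·72 + 17·17
1 = 17·1817 − 429·72
1 = −429·5523 + 1304·1817
1 = 1304·23909 − 5645·5523
1 = −5645·172886 + 40819·23909
So 23909·40819 ≡ 1 (mod 172886).

40819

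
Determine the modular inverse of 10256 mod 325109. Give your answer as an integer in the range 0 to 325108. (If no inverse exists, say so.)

Extended Euclidean algorithm:
325109 = 31×10256 + 7173
10256 = 1×7173 + 3083
7173 = 2×3083 + 1007
3083 = 3×1007 + 62
1007 = 16×62 + 15
62 = 4×15 + 2
15 = 7×2 + 1
2 = 2×1 + 0
gcd = 1, so the inverse exists. Back-substitute:
1 = 15 − 7·2
1 = −7·62 + 29·15
1 = 29·1007 − 471·62
1 = −471·3083 + 1442·1007
1 = 1442·7173 − 3355·3083
1 = −3355·10256 + 4797·7173
1 = 4797·325109 − 152062·10256
Thus 10256·(-152062) ≡ 1 (mod 325109); reducing, -152062 mod 325109 = 173047.

173047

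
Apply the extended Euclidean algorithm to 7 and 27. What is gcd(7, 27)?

Apply Euclid's algorithm to 27 and 7:
27 = 3*7 + 6
7 = 1*6 + 1
6 = 6*1 + 0
gcd(7, 27) = 1.
Back-substituting:
1 = 7 − 6
1 = −27 + 4·7
So 1 = (-1)·27 + (4)·7.

1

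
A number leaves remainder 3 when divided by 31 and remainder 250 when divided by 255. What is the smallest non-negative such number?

2545

Write x = 3 + 31·k. Then 31·k ≡ 250 − 3 ≡ 247 (mod 255).
Need 31⁻¹ mod 255. Extended Euclid on (255, 31):
255 = 8*31 + 7
31 = 4*7 + 3
7 = 2*3 + 1
3 = 3*1 + 0
Back-substitute:
1 = 7 − 2·3
1 = −2·31 + 9·7
1 = 9·255 − 74·31
31⁻¹ ≡ 181 (mod 255), so k ≡ 181·247 ≡ 82 (mod 255).
x = 3 + 31·82 = 2545.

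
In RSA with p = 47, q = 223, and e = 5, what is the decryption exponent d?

4085

φ(n) = (p−1)(q−1) = 46·222 = 10212.
Need d with 5·d ≡ 1 (mod 10212). Apply the extended Euclidean algorithm:
10212 = 2042·5 + 2
5 = 2·2 + 1
2 = 2·1 + 0
Back-substitute:
1 = 5 − 2·2
1 = −2·10212 + 4085·5
So 5·4085 ≡ 1 (mod 10212), hence d = 4085.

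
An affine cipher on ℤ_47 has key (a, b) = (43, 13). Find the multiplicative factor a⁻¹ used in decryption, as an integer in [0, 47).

Extended Euclidean algorithm:
47 = 1×43 + 4
43 = 10×4 + 3
4 = 1×3 + 1
3 = 3×1 + 0
The gcd is 1. Working backward:
1 = 4 − 3
1 = −43 + 11·4
1 = 11·47 − 12·43
Thus 43·(-12) ≡ 1 (mod 47); reducing, -12 mod 47 = 35.

35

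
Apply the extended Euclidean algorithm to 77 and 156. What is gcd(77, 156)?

Repeated division:
156 = 2×77 + 2
77 = 38×2 + 1
2 = 2×1 + 0
gcd(77, 156) = 1.
Express as a combination:
1 = 77 − 38·2
1 = −38·156 + 77·77
So 1 = (-38)·156 + (77)·77.

1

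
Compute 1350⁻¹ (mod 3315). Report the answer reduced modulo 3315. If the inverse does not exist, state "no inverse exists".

no inverse exists

Euclidean algorithm on 3315, 1350:
3315 = 2·1350 + 615
1350 = 2·615 + 120
615 = 5·120 + 15
120 = 8·15 + 0
gcd(1350, 3315) = 15 ≠ 1, so 1350 has no multiplicative inverse modulo 3315.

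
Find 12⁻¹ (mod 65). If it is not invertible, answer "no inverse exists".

38

Apply the Euclidean algorithm to 65 and 12:
65 = 5·12 + 5
12 = 2·5 + 2
5 = 2·2 + 1
2 = 2·1 + 0
The gcd is 1. Working backward:
1 = 5 − 2·2
1 = −2·12 + 5·5
1 = 5·65 − 27·12
So 12·(-27) ≡ 1 (mod 65), and -27 ≡ 38 (mod 65).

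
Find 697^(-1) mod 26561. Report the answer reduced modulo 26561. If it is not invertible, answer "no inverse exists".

Extended Euclidean algorithm:
26561 = 38×697 + 75
697 = 9×75 + 22
75 = 3×22 + 9
22 = 2×9 + 4
9 = 2×4 + 1
4 = 4×1 + 0
Since gcd(697, 26561) = 1, back-substitute to write 1 as a combination:
1 = 9 − 2·4
1 = −2·22 + 5·9
1 = 5·75 − 17·22
1 = −17·697 + 158·75
1 = 158·26561 − 6021·697
So 697·(-6021) ≡ 1 (mod 26561), and -6021 ≡ 20540 (mod 26561).

20540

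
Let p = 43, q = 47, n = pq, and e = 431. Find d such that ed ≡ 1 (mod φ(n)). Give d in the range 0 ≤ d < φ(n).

1031

φ(n) = (p−1)(q−1) = 42·46 = 1932.
Need d with 431·d ≡ 1 (mod 1932). Apply the extended Euclidean algorithm:
1932 = 4·431 + 208
431 = 2·208 + 15
208 = 13·15 + 13
15 = 1·13 + 2
13 = 6·2 + 1
2 = 2·1 + 0
Back-substitute:
1 = 13 − 6·2
1 = −6·15 + 7·13
1 = 7·208 − 97·15
1 = −97·431 + 201·208
1 = 201·1932 − 901·431
So 431·(-901) ≡ 1 (mod 1932), hence d ≡ -901 ≡ 1031 (mod 1932).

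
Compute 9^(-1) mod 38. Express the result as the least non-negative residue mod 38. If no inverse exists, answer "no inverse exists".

17

Extended Euclidean algorithm:
38 = 4×9 + 2
9 = 4×2 + 1
2 = 2×1 + 0
gcd = 1, so the inverse exists. Back-substitute:
1 = 9 − 4·2
1 = −4·38 + 17·9
So 9·17 ≡ 1 (mod 38).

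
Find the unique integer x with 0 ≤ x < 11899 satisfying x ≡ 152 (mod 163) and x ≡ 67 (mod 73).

11236

Write x = 152 + 163·k. Then 163·k ≡ 67 − 152 ≡ 61 (mod 73).
Need 163⁻¹ mod 73. Extended Euclid on (73, 17):
73 = 4·17 + 5
17 = 3·5 + 2
5 = 2·2 + 1
2 = 2·1 + 0
Back-substitute:
1 = 5 − 2·2
1 = −2·17 + 7·5
1 = 7·73 − 30·17
163⁻¹ ≡ 43 (mod 73), so k ≡ 43·61 ≡ 68 (mod 73).
x = 152 + 163·68 = 11236.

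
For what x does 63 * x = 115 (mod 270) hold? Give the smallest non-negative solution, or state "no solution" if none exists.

gcd(63, 270):
270 = 4·63 + 18
63 = 3·18 + 9
18 = 2·9 + 0
gcd = 9, but 9 ∤ 115, so the congruence has no solution.

no solution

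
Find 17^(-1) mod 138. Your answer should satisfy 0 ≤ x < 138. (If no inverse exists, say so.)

65

Extended Euclidean algorithm:
138 = 8*17 + 2
17 = 8*2 + 1
2 = 2*1 + 0
gcd = 1, so the inverse exists. Back-substitute:
1 = 17 − 8·2
1 = −8·138 + 65·17
So 17·65 ≡ 1 (mod 138).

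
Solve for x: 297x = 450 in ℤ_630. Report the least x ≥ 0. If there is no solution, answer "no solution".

First find gcd(297, 630):
630 = 2·297 + 36
297 = 8·36 + 9
36 = 4·9 + 0
gcd = 9 and 9 | 450, so solutions exist. Divide through by 9: 33x ≡ 50 (mod 70).
Now find 33⁻¹ mod 70:
70 = 2×33 + 4
33 = 8×4 + 1
4 = 4×1 + 0
Back-substitute:
1 = 33 − 8·4
1 = −8·70 + 17·33
So 33⁻¹ ≡ 17 (mod 70).
Then x ≡ 17·50 ≡ 10 (mod 70); the smallest non-negative solution is x = 10.

10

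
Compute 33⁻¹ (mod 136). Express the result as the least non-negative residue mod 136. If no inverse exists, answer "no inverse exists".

Apply the Euclidean algorithm to 136 and 33:
136 = 4×33 + 4
33 = 8×4 + 1
4 = 4×1 + 0
The gcd is 1. Working backward:
1 = 33 − 8·4
1 = −8·136 + 33·33
So 33·33 ≡ 1 (mod 136).

33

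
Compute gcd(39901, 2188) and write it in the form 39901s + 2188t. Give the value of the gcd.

1

Repeated division:
39901 = 18×2188 + 517
2188 = 4×517 + 120
517 = 4×120 + 37
120 = 3×37 + 9
37 = 4×9 + 1
9 = 9×1 + 0
gcd(39901, 2188) = 1.
Express as a combination:
1 = 37 − 4·9
1 = −4·120 + 13·37
1 = 13·517 − 56·120
1 = −56·2188 + 237·517
1 = 237·39901 − 4322·2188
So 1 = (237)·39901 + (-4322)·2188.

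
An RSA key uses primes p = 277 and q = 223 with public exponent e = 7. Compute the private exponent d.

52519

φ(n) = (p−1)(q−1) = 276·222 = 61272.
Need d with 7·d ≡ 1 (mod 61272). Apply the extended Euclidean algorithm:
61272 = 8753*7 + 1
7 = 7*1 + 0
Back-substitute:
1 = 61272 − 8753·7
So 7·(-8753) ≡ 1 (mod 61272), hence d ≡ -8753 ≡ 52519 (mod 61272).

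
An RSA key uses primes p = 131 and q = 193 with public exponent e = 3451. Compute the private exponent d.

φ(n) = (p−1)(q−1) = 130·192 = 24960.
Need d with 3451·d ≡ 1 (mod 24960). Apply the extended Euclidean algorithm:
24960 = 7·3451 + 803
3451 = 4·803 + 239
803 = 3·239 + 86
239 = 2·86 + 67
86 = 1·67 + 19
67 = 3·19 + 10
19 = 1·10 + 9
10 = 1·9 + 1
9 = 9·1 + 0
Back-substitute:
1 = 10 − 9
1 = −19 + 2·10
1 = 2·67 − 7·19
1 = −7·86 + 9·67
1 = 9·239 − 25·86
1 = −25·803 + 84·239
1 = 84·3451 − 361·803
1 = −361·24960 + 2611·3451
So 3451·2611 ≡ 1 (mod 24960), hence d = 2611.

2611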